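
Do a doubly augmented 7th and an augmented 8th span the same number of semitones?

A doubly augmented seventh spans 13 semitones, and an augmented octave also spans 13 semitones — they're enharmonic.

Yes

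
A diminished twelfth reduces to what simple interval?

Take out an octave (7 from the number): 12 − 7 = 5.
That makes a diminished twelfth a compound diminished fifth — an octave plus a diminished fifth.

diminished 5th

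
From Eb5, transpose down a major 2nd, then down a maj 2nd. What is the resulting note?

Cb5

Down a major second from Eb5: Db5 (2 semitones down).
Db5 down a major second → Cb5 (2 semitones).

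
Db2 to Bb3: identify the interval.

D to B spans six letter names (D-E-F-G-A-B), plus an octave — that makes it a thirteenth of some quality.
Db2 to Bb3 is 21 semitones, matching the major thirteenth exactly, so the quality is major.
(Equivalently, a compound major sixth: a major sixth plus an octave.)

M13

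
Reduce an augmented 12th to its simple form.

augmented fifth

Each octave removed subtracts seven from the number: 12 − 7 = 5.
So an augmented twelfth is an octave plus an augmented fifth. The quality is unchanged.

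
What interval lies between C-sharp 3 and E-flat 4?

diminished tenth

C to E spans three letter names (C-D-E), plus an octave: a tenth.
C#3 to Eb4 spans 14 semitones — two semitones narrower than the major tenth (16) — giving a diminished tenth.
(Equivalently, a compound diminished third: a diminished third plus an octave.)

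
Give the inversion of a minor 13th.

major 3rd

First reduce the compound minor thirteenth to its simple form, a minor sixth.
The rule of nine gives the new number: 9 − 6 = 3, so a sixth becomes a third.
Quality inverts too: minor becomes major. That makes the inversion a major third.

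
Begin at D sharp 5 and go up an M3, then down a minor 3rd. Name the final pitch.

A major third up from D#5 is F##5.
Down a minor third from F##5: D##5 (3 semitones down).

D double-sharp 5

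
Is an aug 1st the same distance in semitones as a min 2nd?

Both span 1 semitone: an augmented unison and a minor second are the same chromatic distance.

Yes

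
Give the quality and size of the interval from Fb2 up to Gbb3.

F to G spans two letter names (F-G), plus an octave: a ninth.
At 13 semitones, Fb2→Gbb3 falls one short of a major ninth: minor.
(Equivalently, a compound minor second: a minor second plus an octave.)

m9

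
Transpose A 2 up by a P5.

Counting five letter names up from A lands on E.
A perfect fifth spans 7 semitones, so from A2 the target pitch is E3.

E 3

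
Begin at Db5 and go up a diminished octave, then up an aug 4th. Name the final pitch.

A diminished octave up from Db5 is Dbb6.
Up an augmented fourth from Dbb6: Gb6 (6 semitones up).

Gb6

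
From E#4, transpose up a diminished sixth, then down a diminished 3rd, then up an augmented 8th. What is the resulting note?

A##5

Up a diminished sixth from E#4: C5 (7 semitones up).
C5 down a diminished third → A#4 (2 semitones).
A#4 up an augmented octave → A##5 (13 semitones).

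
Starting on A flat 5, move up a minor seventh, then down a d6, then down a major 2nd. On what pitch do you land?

A minor seventh up from Ab5 is Gb6.
A diminished sixth down from Gb6 is B5.
B5 down a major second → A5 (2 semitones).

A 5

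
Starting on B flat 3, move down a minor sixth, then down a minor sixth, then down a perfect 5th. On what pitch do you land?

Bb3 down a minor sixth → D3 (8 semitones).
Down a minor sixth from D3: F#2 (8 semitones down).
Down a perfect fifth from F#2: B1 (7 semitones down).

B 1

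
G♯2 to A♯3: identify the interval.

major 9th

G to A spans two letter names (G-A), plus an octave — that makes it a ninth of some quality.
G#2 to A#3 is 14 semitones, matching the major ninth exactly, so the quality is major.
(Equivalently, a compound major second: a major second plus an octave.)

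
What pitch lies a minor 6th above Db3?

Bbb3

The sixth takes the letter from D up to B.
A minor sixth is 8 semitones; 8 semitones up from Db3 gives Bbb3.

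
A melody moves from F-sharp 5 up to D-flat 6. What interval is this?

F to D spans six letter names (F-G-A-B-C-D), so the interval is some kind of sixth.
F#5 to Db6 spans 7 semitones — two semitones narrower than the major sixth (9) — giving a diminished sixth.

d6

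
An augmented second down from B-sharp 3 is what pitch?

A 3

Two letter names down from B: A.
Moving 3 semitones down from B#3 (the size of an augmented second) reaches A3.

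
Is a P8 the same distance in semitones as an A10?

No

A perfect octave is 12 semitones but an augmented tenth is 17 semitones — different sizes.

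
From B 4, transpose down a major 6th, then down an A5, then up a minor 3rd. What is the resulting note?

B double-flat 3

A major sixth down from B4 is D4.
D4 down an augmented fifth → Gb3 (8 semitones).
A minor third up from Gb3 is Bbb3.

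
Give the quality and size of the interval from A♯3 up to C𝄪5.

A to C spans three letter names (A-B-C), plus an octave, so the interval is some kind of tenth.
Counting semitones, A#3→C##5 is 16, which is the major tenth.
(Equivalently, a compound major third: a major third plus an octave.)

major tenth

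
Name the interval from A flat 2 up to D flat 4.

P11

A to D spans four letter names (A-B-C-D), plus an octave: an eleventh.
Counting semitones, Ab2→Db4 is 17, which is the perfect eleventh.
(Equivalently, a compound perfect fourth: a perfect fourth plus an octave.)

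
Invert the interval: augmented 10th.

d6

First reduce the compound augmented tenth to its simple form, an augmented third.
Interval numbers invert to sum to nine: 3 + 6 = 9, so a third inverts to a sixth.
The quality also flips — augmented becomes diminished — giving a diminished sixth.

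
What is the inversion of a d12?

A4

First reduce the compound diminished twelfth to its simple form, a diminished fifth.
The rule of nine gives the new number: 9 − 5 = 4, so a fifth becomes a fourth.
And diminished becomes augmented under inversion, so we get an augmented fourth.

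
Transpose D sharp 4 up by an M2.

E sharp 4

Two letter names up from D: E.
Moving 2 semitones up from D#4 (the size of a major second) reaches E#4.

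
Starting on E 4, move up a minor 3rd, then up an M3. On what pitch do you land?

Up a minor third from E4: G4 (3 semitones up).
Up a major third from G4: B4 (4 semitones up).

B 4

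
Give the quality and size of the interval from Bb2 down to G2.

Descending from Bb2 to G2 is the same interval as ascending G2 to Bb2.
G to B spans three letter names (G-A-B): a third.
G2 to Bb2 is 3 semitones, a half step short of the major third (4), so this is minor.

minor 3rd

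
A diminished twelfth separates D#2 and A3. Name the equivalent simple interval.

diminished fifth

Take out an octave (7 from the number): 12 − 7 = 5.
So a diminished twelfth is an octave plus a diminished fifth. The quality is unchanged.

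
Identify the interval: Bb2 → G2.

m3

Descending from Bb2 to G2 is the same interval as ascending G2 to Bb2.
G to B spans three letter names (G-A-B), so the interval is some kind of third.
At 3 semitones, G2→Bb2 falls one short of a major third: minor.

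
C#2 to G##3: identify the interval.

C to G spans five letter names (C-D-E-F-G), plus an octave: a twelfth.
A perfect twelfth would be 19 semitones; C#2 to G##3 is 20, one semitone wider, so the interval is augmented.
(Equivalently, a compound augmented fifth: an augmented fifth plus an octave.)

augmented 12th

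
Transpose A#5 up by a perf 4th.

Four letter names up from A: D.
A perfect fourth spans 5 semitones, so from A#5 the target pitch is D#6.

D#6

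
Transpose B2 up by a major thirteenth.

Counting six letter names plus an octave up from B lands on G.
A major thirteenth spans 21 semitones, so from B2 the target pitch is G#4.

G#4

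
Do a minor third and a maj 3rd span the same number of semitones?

A minor third spans 3 semitones; a major third spans 4 semitones. They differ by 1.

No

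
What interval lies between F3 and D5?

F to D spans six letter names (F-G-A-B-C-D), plus an octave, so the interval is some kind of thirteenth.
The major thirteenth spans 21 semitones, and F3 to D5 is exactly 21 semitones — so this is a major thirteenth.
(Equivalently, a compound major sixth: a major sixth plus an octave.)

M13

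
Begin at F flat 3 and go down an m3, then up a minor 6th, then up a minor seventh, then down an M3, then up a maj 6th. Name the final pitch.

D double-flat 5

A minor third down from Fb3 is Db3.
Db3 up a minor sixth → Bbb3 (8 semitones).
A minor seventh up from Bbb3 is Abb4.
A major third down from Abb4 is Fbb4.
Up a major sixth from Fbb4: Dbb5 (9 semitones up).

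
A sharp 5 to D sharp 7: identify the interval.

P11

A to D spans four letter names (A-B-C-D), plus an octave, so the interval is some kind of eleventh.
The perfect eleventh spans 17 semitones, and A#5 to D#7 is exactly 17 semitones — so this is a perfect eleventh.
(Equivalently, a compound perfect fourth: a perfect fourth plus an octave.)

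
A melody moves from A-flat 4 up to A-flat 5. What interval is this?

perfect 8th

A to A is the same letter name, plus an octave: an octave.
The perfect octave spans 12 semitones, and Ab4 to Ab5 is exactly 12 semitones — so this is a perfect octave.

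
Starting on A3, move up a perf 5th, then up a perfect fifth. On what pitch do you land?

B4

A3 up a perfect fifth → E4 (7 semitones).
E4 up a perfect fifth → B4 (7 semitones).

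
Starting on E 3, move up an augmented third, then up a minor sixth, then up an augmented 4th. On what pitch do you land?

E3 up an augmented third → G##3 (5 semitones).
A minor sixth up from G##3 is E#4.
Up an augmented fourth from E#4: A##4 (6 semitones up).

A double-sharp 4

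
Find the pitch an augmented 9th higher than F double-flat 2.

The ninth's letter: F up two letter names plus an octave → G.
An augmented ninth spans 15 semitones, so from Fbb2 the target pitch is Gb3.

G flat 3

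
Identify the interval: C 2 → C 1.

perfect 8th

Descending from C2 to C1 is the same interval as ascending C1 to C2.
C to C is the same letter name, plus an octave, so the interval is some kind of octave.
The perfect octave spans 12 semitones, and C1 to C2 is exactly 12 semitones — so this is a perfect octave.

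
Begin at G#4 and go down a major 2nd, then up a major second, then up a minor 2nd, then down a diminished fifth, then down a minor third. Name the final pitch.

Down a major second from G#4: F#4 (2 semitones down).
F#4 up a major second → G#4 (2 semitones).
A minor second up from G#4 is A4.
A4 down a diminished fifth → D#4 (6 semitones).
D#4 down a minor third → B#3 (3 semitones).

B#3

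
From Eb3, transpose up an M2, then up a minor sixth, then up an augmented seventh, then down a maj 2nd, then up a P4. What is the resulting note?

E5

A major second up from Eb3 is F3.
A minor sixth up from F3 is Db4.
Db4 up an augmented seventh → C#5 (12 semitones).
A major second down from C#5 is B4.
Up a perfect fourth from B4: E5 (5 semitones up).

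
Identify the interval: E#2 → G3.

E to G spans three letter names (E-F-G), plus an octave — that makes it a tenth of some quality.
The major tenth is 16 semitones; here we have 14, two semitones narrower: diminished.
(Equivalently, a compound diminished third: a diminished third plus an octave.)

d10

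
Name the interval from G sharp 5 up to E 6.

minor 6th

G to E spans six letter names (G-A-B-C-D-E), so the interval is some kind of sixth.
At 8 semitones, G#5→E6 falls one short of a major sixth: minor.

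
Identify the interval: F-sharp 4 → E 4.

major 2nd

Descending from F#4 to E4 is the same interval as ascending E4 to F#4.
E to F spans two letter names (E-F), so the interval is some kind of second.
E4 to F#4 is 2 semitones, matching the major second exactly, so the quality is major.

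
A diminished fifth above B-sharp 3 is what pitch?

The fifth takes the letter from B up to F.
A diminished fifth spans 6 semitones, so from B#3 the target pitch is F#4.

F-sharp 4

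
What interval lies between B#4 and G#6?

B to G spans six letter names (B-C-D-E-F-G), plus an octave — that makes it a thirteenth of some quality.
A major thirteenth would be 21 semitones, but B#4 to G#6 is 20 — one semitone narrower, making it a minor thirteenth.
(Equivalently, a compound minor sixth: a minor sixth plus an octave.)

minor thirteenth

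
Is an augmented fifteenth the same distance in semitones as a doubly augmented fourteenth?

Both span 25 semitones: an augmented fifteenth and a doubly augmented fourteenth are the same chromatic distance.

Yes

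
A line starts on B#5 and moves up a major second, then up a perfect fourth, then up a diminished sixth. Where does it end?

D7

B#5 up a major second → C##6 (2 semitones).
A perfect fourth up from C##6 is F##6.
A diminished sixth up from F##6 is D7.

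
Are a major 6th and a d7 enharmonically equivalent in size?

Yes

Both span 9 semitones: a major sixth and a diminished seventh are the same chromatic distance.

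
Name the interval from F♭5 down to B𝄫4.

perfect fifth

Descending from Fb5 to Bbb4 is the same interval as ascending Bbb4 to Fb5.
B to F spans five letter names (B-C-D-E-F) — that makes it a fifth of some quality.
Bbb4 to Fb5 is 7 semitones, matching the perfect fifth exactly, so the quality is perfect.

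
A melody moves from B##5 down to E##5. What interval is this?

Descending from B##5 to E##5 is the same interval as ascending E##5 to B##5.
E to B spans five letter names (E-F-G-A-B), so the interval is some kind of fifth.
E##5 to B##5 is 7 semitones, matching the perfect fifth exactly, so the quality is perfect.

perfect fifth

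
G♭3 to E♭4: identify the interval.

G to E spans six letter names (G-A-B-C-D-E) — that makes it a sixth of some quality.
The major sixth spans 9 semitones, and Gb3 to Eb4 is exactly 9 semitones — so this is a major sixth.

M6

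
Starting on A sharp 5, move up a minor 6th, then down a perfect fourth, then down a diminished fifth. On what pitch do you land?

Up a minor sixth from A#5: F#6 (8 semitones up).
Down a perfect fourth from F#6: C#6 (5 semitones down).
Down a diminished fifth from C#6: F##5 (6 semitones down).

F double-sharp 5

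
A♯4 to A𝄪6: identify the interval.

A to A is the same letter name, plus 2 octaves, so the interval is some kind of fifteenth.
A#4 to A##6 spans 25 semitones — one semitone wider than the perfect fifteenth (24) — giving an augmented fifteenth.
(Equivalently, a compound augmented octave: an augmented octave plus an octave.)

augmented fifteenth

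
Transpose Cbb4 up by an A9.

Db5

Counting two letter names plus an octave up from C lands on D.
An augmented ninth is 15 semitones; 15 semitones up from Cbb4 gives Db5.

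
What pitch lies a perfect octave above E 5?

E 6

The letter stays E (same as the start), shifted an octave up.
A perfect octave is 12 semitones; 12 semitones up from E5 gives E6.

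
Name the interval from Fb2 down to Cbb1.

augmented eleventh

Descending from Fb2 to Cbb1 is the same interval as ascending Cbb1 to Fb2.
C to F spans four letter names (C-D-E-F), plus an octave — that makes it an eleventh of some quality.
The perfect eleventh is 17 semitones; here we have 18, one semitone wider: augmented.
(Equivalently, a compound augmented fourth: an augmented fourth plus an octave.)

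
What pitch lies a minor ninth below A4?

Counting two letter names plus an octave down from A lands on G.
Moving 13 semitones down from A4 (the size of a minor ninth) reaches G#3.

G#3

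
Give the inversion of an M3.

minor 6th

Inverted interval numbers add to nine, so a third pairs with a sixth (3 + 6 = 9).
The quality also flips — major becomes minor — giving a minor sixth.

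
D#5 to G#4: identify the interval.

Descending from D#5 to G#4 is the same interval as ascending G#4 to D#5.
G to D spans five letter names (G-A-B-C-D), so the interval is some kind of fifth.
The perfect fifth spans 7 semitones, and G#4 to D#5 is exactly 7 semitones — so this is a perfect fifth.

P5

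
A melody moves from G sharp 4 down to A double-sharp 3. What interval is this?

d7

Descending from G#4 to A##3 is the same interval as ascending A##3 to G#4.
A to G spans seven letter names (A-B-C-D-E-F-G): a seventh.
A major seventh would be 11 semitones; A##3 to G#4 is 9, two semitones narrower, so the interval is diminished.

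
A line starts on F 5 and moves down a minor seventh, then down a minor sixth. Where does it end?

F5 down a minor seventh → G4 (10 semitones).
A minor sixth down from G4 is B3.

B 3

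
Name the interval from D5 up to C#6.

major seventh

D to C spans seven letter names (D-E-F-G-A-B-C), so the interval is some kind of seventh.
Counting semitones, D5→C#6 is 11, which is the major seventh.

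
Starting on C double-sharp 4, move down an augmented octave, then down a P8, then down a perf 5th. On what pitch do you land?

An augmented octave down from C##4 is C#3.
A perfect octave down from C#3 is C#2.
Down a perfect fifth from C#2: F#1 (7 semitones down).

F sharp 1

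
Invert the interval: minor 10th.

First reduce the compound minor tenth to its simple form, a minor third.
Interval numbers invert to sum to nine: 3 + 6 = 9, so a third inverts to a sixth.
Quality inverts too: minor becomes major. That makes the inversion a major sixth.

major sixth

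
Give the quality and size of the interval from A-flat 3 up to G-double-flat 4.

A to G spans seven letter names (A-B-C-D-E-F-G), so the interval is some kind of seventh.
Ab3 to Gbb4 spans 9 semitones — two semitones narrower than the major seventh (11) — giving a diminished seventh.

diminished seventh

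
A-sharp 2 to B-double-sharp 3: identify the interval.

A to B spans two letter names (A-B), plus an octave — that makes it a ninth of some quality.
The major ninth is 14 semitones; here we have 15, one semitone wider: augmented.
(Equivalently, a compound augmented second: an augmented second plus an octave.)

augmented 9th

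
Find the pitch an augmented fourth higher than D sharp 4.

G double-sharp 4

Counting four letter names up from D lands on G.
An augmented fourth spans 6 semitones, so from D#4 the target pitch is G##4.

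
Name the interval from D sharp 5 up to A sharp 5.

D to A spans five letter names (D-E-F-G-A) — that makes it a fifth of some quality.
D#5 to A#5 is 7 semitones, matching the perfect fifth exactly, so the quality is perfect.

P5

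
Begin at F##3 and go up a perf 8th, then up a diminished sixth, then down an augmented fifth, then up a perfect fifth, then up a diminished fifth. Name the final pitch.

Abb5

F##3 up a perfect octave → F##4 (12 semitones).
Up a diminished sixth from F##4: D5 (7 semitones up).
Down an augmented fifth from D5: Gb4 (8 semitones down).
Up a perfect fifth from Gb4: Db5 (7 semitones up).
Db5 up a diminished fifth → Abb5 (6 semitones).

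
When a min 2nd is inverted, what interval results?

Interval numbers invert to sum to nine: 2 + 7 = 9, so a second inverts to a seventh.
The quality also flips — minor becomes major — giving a major seventh.

major seventh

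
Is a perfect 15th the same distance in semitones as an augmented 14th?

Both span 24 semitones: a perfect fifteenth and an augmented fourteenth are the same chromatic distance.

Yes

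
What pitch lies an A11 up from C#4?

F##5

The eleventh's letter: C up four letter names plus an octave → F.
An augmented eleventh spans 18 semitones, so from C#4 the target pitch is F##5.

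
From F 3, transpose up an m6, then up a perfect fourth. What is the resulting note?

G flat 4

F3 up a minor sixth → Db4 (8 semitones).
A perfect fourth up from Db4 is Gb4.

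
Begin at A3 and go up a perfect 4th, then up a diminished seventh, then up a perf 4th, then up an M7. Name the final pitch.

A perfect fourth up from A3 is D4.
A diminished seventh up from D4 is Cb5.
Up a perfect fourth from Cb5: Fb5 (5 semitones up).
Fb5 up a major seventh → Eb6 (11 semitones).

Eb6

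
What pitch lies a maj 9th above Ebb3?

Fb4

Counting two letter names plus an octave up from E lands on F.
Moving 14 semitones up from Ebb3 (the size of a major ninth) reaches Fb4.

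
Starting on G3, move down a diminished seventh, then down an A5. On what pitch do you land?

G3 down a diminished seventh → A#2 (9 semitones).
A#2 down an augmented fifth → D2 (8 semitones).

D2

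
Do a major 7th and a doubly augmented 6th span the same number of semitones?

A major seventh = 11 semitones = a doubly augmented sixth; enharmonically equal.

Yes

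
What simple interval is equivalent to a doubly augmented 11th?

Subtracting seven from the interval number removes an octave: 11 − 7 = 4.
So a doubly augmented eleventh is an octave plus a doubly augmented fourth. The quality is unchanged.

doubly augmented 4th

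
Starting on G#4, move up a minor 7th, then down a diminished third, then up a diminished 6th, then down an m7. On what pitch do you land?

G#4 up a minor seventh → F#5 (10 semitones).
A diminished third down from F#5 is D##5.
Up a diminished sixth from D##5: B5 (7 semitones up).
Down a minor seventh from B5: C#5 (10 semitones down).

C#5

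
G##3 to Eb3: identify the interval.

Descending from G##3 to Eb3 is the same interval as ascending Eb3 to G##3.
E to G spans three letter names (E-F-G), so the interval is some kind of third.
A major third would be 4 semitones; Eb3 to G##3 is 6, two semitones wider, so the interval is doubly augmented.

AA3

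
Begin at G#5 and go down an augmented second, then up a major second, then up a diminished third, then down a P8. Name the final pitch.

An augmented second down from G#5 is F5.
Up a major second from F5: G5 (2 semitones up).
Up a diminished third from G5: Bbb5 (2 semitones up).
Down a perfect octave from Bbb5: Bbb4 (12 semitones down).

Bbb4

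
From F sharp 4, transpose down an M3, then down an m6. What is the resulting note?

F sharp 3

Down a major third from F#4: D4 (4 semitones down).
Down a minor sixth from D4: F#3 (8 semitones down).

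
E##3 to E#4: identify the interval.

E to E is the same letter name, plus an octave — that makes it an octave of some quality.
E##3 to E#4 spans 11 semitones — one semitone narrower than the perfect octave (12) — giving a diminished octave.

diminished octave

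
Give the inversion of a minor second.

major seventh

Inverted interval numbers add to nine, so a second pairs with a seventh (2 + 7 = 9).
And minor becomes major under inversion, so we get a major seventh.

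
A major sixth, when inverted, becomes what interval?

minor 3rd

Interval numbers invert to sum to nine: 6 + 3 = 9, so a sixth inverts to a third.
And major becomes minor under inversion, so we get a minor third.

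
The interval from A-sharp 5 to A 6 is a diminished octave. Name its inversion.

A1

Interval numbers invert to sum to nine: 8 + 1 = 9, so an octave inverts to a unison.
Quality inverts too: diminished becomes augmented. That makes the inversion an augmented unison.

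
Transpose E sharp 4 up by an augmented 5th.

Five letter names up from E: B.
An augmented fifth spans 8 semitones, so from E#4 the target pitch is B##4.

B double-sharp 4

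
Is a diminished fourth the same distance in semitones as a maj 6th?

No

4 semitones (diminished fourth) vs 9 semitones (major sixth): not equal.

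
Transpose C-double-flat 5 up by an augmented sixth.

Counting six letter names up from C lands on A.
An augmented sixth spans 10 semitones, so from Cbb5 the target pitch is Ab5.

A-flat 5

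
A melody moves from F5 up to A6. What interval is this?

major tenth

F to A spans three letter names (F-G-A), plus an octave: a tenth.
F5 to A6 is 16 semitones, matching the major tenth exactly, so the quality is major.
(Equivalently, a compound major third: a major third plus an octave.)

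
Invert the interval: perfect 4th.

perfect fifth

Interval numbers invert to sum to nine: 4 + 5 = 9, so a fourth inverts to a fifth.
The quality also flips — perfect stays perfect — giving a perfect fifth.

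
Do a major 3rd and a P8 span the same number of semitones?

4 semitones (major third) vs 12 semitones (perfect octave): not equal.

No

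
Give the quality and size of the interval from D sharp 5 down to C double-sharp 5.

Descending from D#5 to C##5 is the same interval as ascending C##5 to D#5.
C to D spans two letter names (C-D) — that makes it a second of some quality.
At 1 semitone, C##5→D#5 falls one short of a major second: minor.

minor 2nd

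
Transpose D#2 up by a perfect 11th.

The eleventh's letter: D up four letter names plus an octave → G.
Moving 17 semitones up from D#2 (the size of a perfect eleventh) reaches G#3.

G#3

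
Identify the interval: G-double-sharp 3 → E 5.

d13

G to E spans six letter names (G-A-B-C-D-E), plus an octave — that makes it a thirteenth of some quality.
A major thirteenth would be 21 semitones; G##3 to E5 is 19, two semitones narrower, so the interval is diminished.
(Equivalently, a compound diminished sixth: a diminished sixth plus an octave.)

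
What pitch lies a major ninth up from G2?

The ninth's letter: G up two letter names plus an octave → A.
Moving 14 semitones up from G2 (the size of a major ninth) reaches A3.

A3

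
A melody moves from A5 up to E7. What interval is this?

A to E spans five letter names (A-B-C-D-E), plus an octave — that makes it a twelfth of some quality.
A5 to E7 is 19 semitones, matching the perfect twelfth exactly, so the quality is perfect.
(Equivalently, a compound perfect fifth: a perfect fifth plus an octave.)

P12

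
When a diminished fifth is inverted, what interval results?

Interval numbers invert to sum to nine: 5 + 4 = 9, so a fifth inverts to a fourth.
Quality inverts too: diminished becomes augmented. That makes the inversion an augmented fourth.

A4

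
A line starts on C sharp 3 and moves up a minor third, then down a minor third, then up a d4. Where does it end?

F 3

Up a minor third from C#3: E3 (3 semitones up).
A minor third down from E3 is C#3.
A diminished fourth up from C#3 is F3.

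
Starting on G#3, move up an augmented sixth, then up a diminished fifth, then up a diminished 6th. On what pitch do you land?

Up an augmented sixth from G#3: E##4 (10 semitones up).
A diminished fifth up from E##4 is B#4.
B#4 up a diminished sixth → G5 (7 semitones).

G5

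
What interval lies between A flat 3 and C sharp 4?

A to C spans three letter names (A-B-C): a third.
The major third is 4 semitones; here we have 5, one semitone wider: augmented.

augmented 3rd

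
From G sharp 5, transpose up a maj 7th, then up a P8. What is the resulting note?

F double-sharp 7

Up a major seventh from G#5: F##6 (11 semitones up).
F##6 up a perfect octave → F##7 (12 semitones).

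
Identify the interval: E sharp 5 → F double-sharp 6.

major ninth

E to F spans two letter names (E-F), plus an octave: a ninth.
E#5 to F##6 is 14 semitones, matching the major ninth exactly, so the quality is major.
(Equivalently, a compound major second: a major second plus an octave.)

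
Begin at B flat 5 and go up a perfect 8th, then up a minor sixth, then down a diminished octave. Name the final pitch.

G 6

Up a perfect octave from Bb5: Bb6 (12 semitones up).
Up a minor sixth from Bb6: Gb7 (8 semitones up).
A diminished octave down from Gb7 is G6.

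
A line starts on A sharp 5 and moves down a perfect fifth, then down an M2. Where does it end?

C sharp 5

A#5 down a perfect fifth → D#5 (7 semitones).
D#5 down a major second → C#5 (2 semitones).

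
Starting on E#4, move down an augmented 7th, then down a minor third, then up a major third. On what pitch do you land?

E#4 down an augmented seventh → F3 (12 semitones).
F3 down a minor third → D3 (3 semitones).
D3 up a major third → F#3 (4 semitones).

F#3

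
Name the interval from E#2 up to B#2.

perfect fifth

E to B spans five letter names (E-F-G-A-B), so the interval is some kind of fifth.
Counting semitones, E#2→B#2 is 7, which is the perfect fifth.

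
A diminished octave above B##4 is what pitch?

B#5

For an octave the letter name doesn't change: still B, an octave up.
A diminished octave is 11 semitones; 11 semitones up from B##4 gives B#5.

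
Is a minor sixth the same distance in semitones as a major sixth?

A minor sixth is 8 semitones but a major sixth is 9 semitones — different sizes.

No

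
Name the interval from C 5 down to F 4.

perfect 5th

Descending from C5 to F4 is the same interval as ascending F4 to C5.
F to C spans five letter names (F-G-A-B-C), so the interval is some kind of fifth.
F4 to C5 is 7 semitones, matching the perfect fifth exactly, so the quality is perfect.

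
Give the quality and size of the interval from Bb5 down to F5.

Descending from Bb5 to F5 is the same interval as ascending F5 to Bb5.
F to B spans four letter names (F-G-A-B) — that makes it a fourth of some quality.
The perfect fourth spans 5 semitones, and F5 to Bb5 is exactly 5 semitones — so this is a perfect fourth.

perfect fourth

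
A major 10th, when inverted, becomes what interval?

minor sixth

First reduce the compound major tenth to its simple form, a major third.
The rule of nine gives the new number: 9 − 3 = 6, so a third becomes a sixth.
And major becomes minor under inversion, so we get a minor sixth.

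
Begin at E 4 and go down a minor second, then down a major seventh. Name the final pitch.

Down a minor second from E4: D#4 (1 semitone down).
D#4 down a major seventh → E3 (11 semitones).

E 3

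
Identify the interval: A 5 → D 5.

perfect fifth

Descending from A5 to D5 is the same interval as ascending D5 to A5.
D to A spans five letter names (D-E-F-G-A), so the interval is some kind of fifth.
Counting semitones, D5→A5 is 7, which is the perfect fifth.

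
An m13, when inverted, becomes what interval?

First reduce the compound minor thirteenth to its simple form, a minor sixth.
Inverted interval numbers add to nine, so a sixth pairs with a third (6 + 3 = 9).
Quality inverts too: minor becomes major. That makes the inversion a major third.

M3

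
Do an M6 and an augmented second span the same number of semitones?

9 semitones (major sixth) vs 3 semitones (augmented second): not equal.

No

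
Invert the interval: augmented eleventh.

diminished fifth

First reduce the compound augmented eleventh to its simple form, an augmented fourth.
Interval numbers invert to sum to nine: 4 + 5 = 9, so a fourth inverts to a fifth.
Quality inverts too: augmented becomes diminished. That makes the inversion a diminished fifth.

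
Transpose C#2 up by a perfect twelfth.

The twelfth's letter: C up five letter names plus an octave → G.
A perfect twelfth spans 19 semitones, so from C#2 the target pitch is G#3.

G#3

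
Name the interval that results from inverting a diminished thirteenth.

A3

First reduce the compound diminished thirteenth to its simple form, a diminished sixth.
Interval numbers invert to sum to nine: 6 + 3 = 9, so a sixth inverts to a third.
And diminished becomes augmented under inversion, so we get an augmented third.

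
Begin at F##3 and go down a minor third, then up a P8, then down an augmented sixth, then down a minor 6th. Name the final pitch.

Down a minor third from F##3: D##3 (3 semitones down).
Up a perfect octave from D##3: D##4 (12 semitones up).
Down an augmented sixth from D##4: F#3 (10 semitones down).
A minor sixth down from F#3 is A#2.

A#2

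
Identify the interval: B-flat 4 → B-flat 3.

P8

Descending from Bb4 to Bb3 is the same interval as ascending Bb3 to Bb4.
B to B is the same letter name, plus an octave, so the interval is some kind of octave.
The perfect octave spans 12 semitones, and Bb3 to Bb4 is exactly 12 semitones — so this is a perfect octave.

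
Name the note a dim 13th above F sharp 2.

D flat 4

Counting six letter names plus an octave up from F lands on D.
Moving 19 semitones up from F#2 (the size of a diminished thirteenth) reaches Db4.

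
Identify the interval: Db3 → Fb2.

major 6th

Descending from Db3 to Fb2 is the same interval as ascending Fb2 to Db3.
F to D spans six letter names (F-G-A-B-C-D) — that makes it a sixth of some quality.
Counting semitones, Fb2→Db3 is 9, which is the major sixth.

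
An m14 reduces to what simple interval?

Subtracting seven from the interval number removes an octave: 14 − 7 = 7.
Quality carries through unchanged, so the simple form is a minor seventh.

m7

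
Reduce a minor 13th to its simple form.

m6

Each octave removed subtracts seven from the number: 13 − 7 = 6.
Quality carries through unchanged, so the simple form is a minor sixth.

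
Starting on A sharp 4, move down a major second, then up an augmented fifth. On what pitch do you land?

D double-sharp 5

Down a major second from A#4: G#4 (2 semitones down).
Up an augmented fifth from G#4: D##5 (8 semitones up).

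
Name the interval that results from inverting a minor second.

Inverted interval numbers add to nine, so a second pairs with a seventh (2 + 7 = 9).
Quality inverts too: minor becomes major. That makes the inversion a major seventh.

major seventh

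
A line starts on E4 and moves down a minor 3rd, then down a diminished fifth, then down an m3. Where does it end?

D##3

A minor third down from E4 is C#4.
C#4 down a diminished fifth → F##3 (6 semitones).
A minor third down from F##3 is D##3.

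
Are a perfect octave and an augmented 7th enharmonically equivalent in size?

Yes

A perfect octave = 12 semitones = an augmented seventh; enharmonically equal.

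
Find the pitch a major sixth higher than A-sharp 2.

F-double-sharp 3

The sixth takes the letter from A up to F.
A major sixth spans 9 semitones, so from A#2 the target pitch is F##3.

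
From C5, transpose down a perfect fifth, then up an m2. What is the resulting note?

Gb4

Down a perfect fifth from C5: F4 (7 semitones down).
F4 up a minor second → Gb4 (1 semitone).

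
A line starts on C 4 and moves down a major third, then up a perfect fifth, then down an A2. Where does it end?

D double-flat 4

C4 down a major third → Ab3 (4 semitones).
Ab3 up a perfect fifth → Eb4 (7 semitones).
Eb4 down an augmented second → Dbb4 (3 semitones).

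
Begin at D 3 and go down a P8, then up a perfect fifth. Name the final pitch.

A 2

D3 down a perfect octave → D2 (12 semitones).
D2 up a perfect fifth → A2 (7 semitones).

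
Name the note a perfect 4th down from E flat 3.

B flat 2

The fourth takes the letter from E down to B.
Moving 5 semitones down from Eb3 (the size of a perfect fourth) reaches Bb2.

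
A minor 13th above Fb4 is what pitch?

Dbb6

The thirteenth's letter: F up six letter names plus an octave → D.
Moving 20 semitones up from Fb4 (the size of a minor thirteenth) reaches Dbb6.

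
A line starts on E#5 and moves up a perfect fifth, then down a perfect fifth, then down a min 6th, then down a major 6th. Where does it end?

Up a perfect fifth from E#5: B#5 (7 semitones up).
A perfect fifth down from B#5 is E#5.
E#5 down a minor sixth → G##4 (8 semitones).
G##4 down a major sixth → B#3 (9 semitones).

B#3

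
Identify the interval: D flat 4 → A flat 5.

perfect twelfth

D to A spans five letter names (D-E-F-G-A), plus an octave — that makes it a twelfth of some quality.
The perfect twelfth spans 19 semitones, and Db4 to Ab5 is exactly 19 semitones — so this is a perfect twelfth.
(Equivalently, a compound perfect fifth: a perfect fifth plus an octave.)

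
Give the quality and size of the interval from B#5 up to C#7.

B to C spans two letter names (B-C), plus an octave, so the interval is some kind of ninth.
A major ninth would be 14 semitones, but B#5 to C#7 is 13 — one semitone narrower, making it a minor ninth.
(Equivalently, a compound minor second: a minor second plus an octave.)

minor ninth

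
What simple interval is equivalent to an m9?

minor 2nd

Take out an octave (7 from the number): 9 − 7 = 2.
So a minor ninth is an octave plus a minor second. The quality is unchanged.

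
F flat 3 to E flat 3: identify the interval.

Descending from Fb3 to Eb3 is the same interval as ascending Eb3 to Fb3.
E to F spans two letter names (E-F) — that makes it a second of some quality.
Eb3 to Fb3 is 1 semitone, a half step short of the major second (2), so this is minor.

minor second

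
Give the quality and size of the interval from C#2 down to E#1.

minor 6th

Descending from C#2 to E#1 is the same interval as ascending E#1 to C#2.
E to C spans six letter names (E-F-G-A-B-C) — that makes it a sixth of some quality.
A major sixth would be 9 semitones, but E#1 to C#2 is 8 — one semitone narrower, making it a minor sixth.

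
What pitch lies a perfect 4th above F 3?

Counting four letter names up from F lands on B.
Moving 5 semitones up from F3 (the size of a perfect fourth) reaches Bb3.

B-flat 3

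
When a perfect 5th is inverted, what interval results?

P4

Interval numbers invert to sum to nine: 5 + 4 = 9, so a fifth inverts to a fourth.
The quality also flips — perfect stays perfect — giving a perfect fourth.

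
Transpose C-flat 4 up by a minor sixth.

Six letter names up from C: A.
Moving 8 semitones up from Cb4 (the size of a minor sixth) reaches Abb4.

A-double-flat 4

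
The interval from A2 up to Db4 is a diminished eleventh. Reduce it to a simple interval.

Subtracting seven from the interval number removes an octave: 11 − 7 = 4.
That makes a diminished eleventh a compound diminished fourth — an octave plus a diminished fourth.

d4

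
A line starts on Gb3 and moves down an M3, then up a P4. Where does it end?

Down a major third from Gb3: Ebb3 (4 semitones down).
Up a perfect fourth from Ebb3: Abb3 (5 semitones up).

Abb3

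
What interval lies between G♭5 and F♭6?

minor 7th

G to F spans seven letter names (G-A-B-C-D-E-F): a seventh.
A major seventh would be 11 semitones, but Gb5 to Fb6 is 10 — one semitone narrower, making it a minor seventh.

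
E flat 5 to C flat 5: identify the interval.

Descending from Eb5 to Cb5 is the same interval as ascending Cb5 to Eb5.
C to E spans three letter names (C-D-E), so the interval is some kind of third.
Cb5 to Eb5 is 4 semitones, matching the major third exactly, so the quality is major.

M3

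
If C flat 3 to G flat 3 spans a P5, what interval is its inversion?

P4

Interval numbers invert to sum to nine: 5 + 4 = 9, so a fifth inverts to a fourth.
Quality inverts too: perfect stays perfect. That makes the inversion a perfect fourth.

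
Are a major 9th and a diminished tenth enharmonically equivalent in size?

A major ninth spans 14 semitones, and a diminished tenth also spans 14 semitones — they're enharmonic.

Yes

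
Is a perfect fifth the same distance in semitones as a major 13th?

A perfect fifth is 7 semitones but a major thirteenth is 21 semitones — different sizes.

No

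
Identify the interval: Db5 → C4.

Descending from Db5 to C4 is the same interval as ascending C4 to Db5.
C to D spans two letter names (C-D), plus an octave, so the interval is some kind of ninth.
At 13 semitones, C4→Db5 falls one short of a major ninth: minor.
(Equivalently, a compound minor second: a minor second plus an octave.)

m9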